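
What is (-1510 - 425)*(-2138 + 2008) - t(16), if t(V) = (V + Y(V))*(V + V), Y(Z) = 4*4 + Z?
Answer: 250014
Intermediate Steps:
Y(Z) = 16 + Z
t(V) = 2*V*(16 + 2*V) (t(V) = (V + (16 + V))*(V + V) = (16 + 2*V)*(2*V) = 2*V*(16 + 2*V))
(-1510 - 425)*(-2138 + 2008) - t(16) = (-1510 - 425)*(-2138 + 2008) - 4*16*(8 + 16) = -1935*(-130) - 4*16*24 = 251550 - 1*1536 = 251550 - 1536 = 250014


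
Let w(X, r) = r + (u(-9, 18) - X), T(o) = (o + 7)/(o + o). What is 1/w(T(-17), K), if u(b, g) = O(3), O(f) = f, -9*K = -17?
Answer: 153/703 ≈ 0.21764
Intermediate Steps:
K = 17/9 (K = -⅑*(-17) = 17/9 ≈ 1.8889)
u(b, g) = 3
T(o) = (7 + o)/(2*o) (T(o) = (7 + o)/((2*o)) = (7 + o)*(1/(2*o)) = (7 + o)/(2*o))
w(X, r) = 3 + r - X (w(X, r) = r + (3 - X) = 3 + r - X)
1/w(T(-17), K) = 1/(3 + 17/9 - (7 - 17)/(2*(-17))) = 1/(3 + 17/9 - (-1)*(-10)/(2*17)) = 1/(3 + 17/9 - 1*5/17) = 1/(3 + 17/9 - 5/17) = 1/(703/153) = 153/703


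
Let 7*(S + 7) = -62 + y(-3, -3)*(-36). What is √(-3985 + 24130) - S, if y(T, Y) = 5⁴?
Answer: 22611/7 + √20145 ≈ 3372.1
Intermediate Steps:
y(T, Y) = 625
S = -22611/7 (S = -7 + (-62 + 625*(-36))/7 = -7 + (-62 - 22500)/7 = -7 + (⅐)*(-22562) = -7 - 22562/7 = -22611/7 ≈ -3230.1)
√(-3985 + 24130) - S = √(-3985 + 24130) - 1*(-22611/7) = √20145 + 22611/7 = 22611/7 + √20145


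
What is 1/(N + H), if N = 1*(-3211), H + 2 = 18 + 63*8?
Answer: -1/2691 ≈ -0.00037161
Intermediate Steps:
H = 520 (H = -2 + (18 + 63*8) = -2 + (18 + 504) = -2 + 522 = 520)
N = -3211
1/(N + H) = 1/(-3211 + 520) = 1/(-2691) = -1/2691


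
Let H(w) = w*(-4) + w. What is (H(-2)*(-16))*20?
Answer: -1920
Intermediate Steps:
H(w) = -3*w (H(w) = -4*w + w = -3*w)
(H(-2)*(-16))*20 = (-3*(-2)*(-16))*20 = (6*(-16))*20 = -96*20 = -1920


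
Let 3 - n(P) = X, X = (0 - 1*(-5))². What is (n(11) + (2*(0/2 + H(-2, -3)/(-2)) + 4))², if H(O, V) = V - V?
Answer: 324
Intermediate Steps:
H(O, V) = 0
X = 25 (X = (0 + 5)² = 5² = 25)
n(P) = -22 (n(P) = 3 - 1*25 = 3 - 25 = -22)
(n(11) + (2*(0/2 + H(-2, -3)/(-2)) + 4))² = (-22 + (2*(0/2 + 0/(-2)) + 4))² = (-22 + (2*(0*(½) + 0*(-½)) + 4))² = (-22 + (2*(0 + 0) + 4))² = (-22 + (2*0 + 4))² = (-22 + (0 + 4))² = (-22 + 4)² = (-18)² = 324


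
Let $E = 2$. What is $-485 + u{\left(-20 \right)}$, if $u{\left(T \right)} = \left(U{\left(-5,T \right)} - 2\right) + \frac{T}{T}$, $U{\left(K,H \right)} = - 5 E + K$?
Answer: $-501$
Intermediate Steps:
$U{\left(K,H \right)} = -10 + K$ ($U{\left(K,H \right)} = \left(-5\right) 2 + K = -10 + K$)
$u{\left(T \right)} = -16$ ($u{\left(T \right)} = \left(\left(-10 - 5\right) - 2\right) + \frac{T}{T} = \left(-15 - 2\right) + 1 = -17 + 1 = -16$)
$-485 + u{\left(-20 \right)} = -485 - 16 = -501$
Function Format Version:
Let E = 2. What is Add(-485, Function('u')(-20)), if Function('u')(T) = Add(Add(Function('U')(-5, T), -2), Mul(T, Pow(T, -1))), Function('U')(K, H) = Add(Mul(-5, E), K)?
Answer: -501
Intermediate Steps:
Function('U')(K, H) = Add(-10, K) (Function('U')(K, H) = Add(Mul(-5, 2), K) = Add(-10, K))
Function('u')(T) = -16 (Function('u')(T) = Add(Add(Add(-10, -5), -2), Mul(T, Pow(T, -1))) = Add(Add(-15, -2), 1) = Add(-17, 1) = -16)
Add(-485, Function('u')(-20)) = Add(-485, -16) = -501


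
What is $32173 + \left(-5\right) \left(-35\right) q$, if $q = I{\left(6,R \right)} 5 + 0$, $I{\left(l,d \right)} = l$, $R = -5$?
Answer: $37423$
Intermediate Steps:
$q = 30$ ($q = 6 \cdot 5 + 0 = 30 + 0 = 30$)
$32173 + \left(-5\right) \left(-35\right) q = 32173 + \left(-5\right) \left(-35\right) 30 = 32173 + 175 \cdot 30 = 32173 + 5250 = 37423$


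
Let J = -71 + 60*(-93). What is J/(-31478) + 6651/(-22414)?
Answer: -20674666/176386973 ≈ -0.11721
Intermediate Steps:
J = -5651 (J = -71 - 5580 = -5651)
J/(-31478) + 6651/(-22414) = -5651/(-31478) + 6651/(-22414) = -5651*(-1/31478) + 6651*(-1/22414) = 5651/31478 - 6651/22414 = -20674666/176386973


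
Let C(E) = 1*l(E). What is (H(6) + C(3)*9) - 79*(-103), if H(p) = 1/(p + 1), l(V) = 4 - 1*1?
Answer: 57149/7 ≈ 8164.1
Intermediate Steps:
l(V) = 3 (l(V) = 4 - 1 = 3)
H(p) = 1/(1 + p)
C(E) = 3 (C(E) = 1*3 = 3)
(H(6) + C(3)*9) - 79*(-103) = (1/(1 + 6) + 3*9) - 79*(-103) = (1/7 + 27) + 8137 = (⅐ + 27) + 8137 = 190/7 + 8137 = 57149/7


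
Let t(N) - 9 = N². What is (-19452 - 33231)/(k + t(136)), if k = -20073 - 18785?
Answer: 52683/20353 ≈ 2.5885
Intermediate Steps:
t(N) = 9 + N²
k = -38858
(-19452 - 33231)/(k + t(136)) = (-19452 - 33231)/(-38858 + (9 + 136²)) = -52683/(-38858 + (9 + 18496)) = -52683/(-38858 + 18505) = -52683/(-20353) = -52683*(-1/20353) = 52683/20353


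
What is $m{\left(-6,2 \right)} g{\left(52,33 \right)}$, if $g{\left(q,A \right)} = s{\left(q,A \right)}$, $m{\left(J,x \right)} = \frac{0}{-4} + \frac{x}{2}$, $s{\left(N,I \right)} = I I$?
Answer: $1089$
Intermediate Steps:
$s{\left(N,I \right)} = I^{2}$
$m{\left(J,x \right)} = \frac{x}{2}$ ($m{\left(J,x \right)} = 0 \left(- \frac{1}{4}\right) + x \frac{1}{2} = 0 + \frac{x}{2} = \frac{x}{2}$)
$g{\left(q,A \right)} = A^{2}$
$m{\left(-6,2 \right)} g{\left(52,33 \right)} = \frac{1}{2} \cdot 2 \cdot 33^{2} = 1 \cdot 1089 = 1089$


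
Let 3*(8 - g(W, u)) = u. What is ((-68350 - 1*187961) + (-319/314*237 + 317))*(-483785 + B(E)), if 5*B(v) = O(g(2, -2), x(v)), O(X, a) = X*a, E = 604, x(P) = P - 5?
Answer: 582610515280519/4710 ≈ 1.2370e+11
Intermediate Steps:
g(W, u) = 8 - u/3
x(P) = -5 + P
B(v) = -26/3 + 26*v/15 (B(v) = ((8 - 1/3*(-2))*(-5 + v))/5 = ((8 + 2/3)*(-5 + v))/5 = (26*(-5 + v)/3)/5 = (-130/3 + 26*v/3)/5 = -26/3 + 26*v/15)
((-68350 - 1*187961) + (-319/314*237 + 317))*(-483785 + B(E)) = ((-68350 - 1*187961) + (-319/314*237 + 317))*(-483785 + (-26/3 + (26/15)*604)) = ((-68350 - 187961) + (-319*1/314*237 + 317))*(-483785 + (-26/3 + 15704/15)) = (-256311 + (-319/314*237 + 317))*(-483785 + 15574/15) = (-256311 + (-75603/314 + 317))*(-7241201/15) = (-256311 + 23935/314)*(-7241201/15) = -80457719/314*(-7241201/15) = 582610515280519/4710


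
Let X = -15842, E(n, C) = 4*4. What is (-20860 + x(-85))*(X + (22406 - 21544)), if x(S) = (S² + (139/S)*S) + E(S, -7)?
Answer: 201930400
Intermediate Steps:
E(n, C) = 16
x(S) = 155 + S² (x(S) = (S² + (139/S)*S) + 16 = (S² + 139) + 16 = (139 + S²) + 16 = 155 + S²)
(-20860 + x(-85))*(X + (22406 - 21544)) = (-20860 + (155 + (-85)²))*(-15842 + (22406 - 21544)) = (-20860 + (155 + 7225))*(-15842 + 862) = (-20860 + 7380)*(-14980) = -13480*(-14980) = 201930400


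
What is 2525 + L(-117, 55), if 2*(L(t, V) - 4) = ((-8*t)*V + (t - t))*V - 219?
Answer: 2836239/2 ≈ 1.4181e+6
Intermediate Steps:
L(t, V) = -211/2 - 4*t*V² (L(t, V) = 4 + (((-8*t)*V + (t - t))*V - 219)/2 = 4 + ((-8*V*t + 0)*V - 219)/2 = 4 + ((-8*V*t)*V - 219)/2 = 4 + (-8*t*V² - 219)/2 = 4 + (-219 - 8*t*V²)/2 = 4 + (-219/2 - 4*t*V²) = -211/2 - 4*t*V²)
2525 + L(-117, 55) = 2525 + (-211/2 - 4*(-117)*55²) = 2525 + (-211/2 - 4*(-117)*3025) = 2525 + (-211/2 + 1415700) = 2525 + 2831189/2 = 2836239/2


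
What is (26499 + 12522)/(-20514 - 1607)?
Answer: -39021/22121 ≈ -1.7640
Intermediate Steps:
(26499 + 12522)/(-20514 - 1607) = 39021/(-22121) = 39021*(-1/22121) = -39021/22121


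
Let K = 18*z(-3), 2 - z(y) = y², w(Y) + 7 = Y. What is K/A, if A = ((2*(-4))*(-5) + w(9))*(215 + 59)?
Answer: -3/274 ≈ -0.010949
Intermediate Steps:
w(Y) = -7 + Y
z(y) = 2 - y²
A = 11508 (A = ((2*(-4))*(-5) + (-7 + 9))*(215 + 59) = (-8*(-5) + 2)*274 = (40 + 2)*274 = 42*274 = 11508)
K = -126 (K = 18*(2 - 1*(-3)²) = 18*(2 - 1*9) = 18*(2 - 9) = 18*(-7) = -126)
K/A = -126/11508 = -126*1/11508 = -3/274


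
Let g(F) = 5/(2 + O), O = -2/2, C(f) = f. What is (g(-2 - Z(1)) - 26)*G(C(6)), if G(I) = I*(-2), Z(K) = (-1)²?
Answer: 252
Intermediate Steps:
Z(K) = 1
O = -1 (O = -2*½ = -1)
G(I) = -2*I
g(F) = 5 (g(F) = 5/(2 - 1) = 5/1 = 5*1 = 5)
(g(-2 - Z(1)) - 26)*G(C(6)) = (5 - 26)*(-2*6) = -21*(-12) = 252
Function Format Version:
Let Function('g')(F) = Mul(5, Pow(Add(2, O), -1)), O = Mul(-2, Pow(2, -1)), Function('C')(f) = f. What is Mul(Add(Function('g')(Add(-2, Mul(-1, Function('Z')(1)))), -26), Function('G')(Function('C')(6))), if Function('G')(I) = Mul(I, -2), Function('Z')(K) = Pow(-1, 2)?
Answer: 252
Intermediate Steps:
Function('Z')(K) = 1
O = -1 (O = Mul(-2, Rational(1, 2)) = -1)
Function('G')(I) = Mul(-2, I)
Function('g')(F) = 5 (Function('g')(F) = Mul(5, Pow(Add(2, -1), -1)) = Mul(5, Pow(1, -1)) = Mul(5, 1) = 5)
Mul(Add(Function('g')(Add(-2, Mul(-1, Function('Z')(1)))), -26), Function('G')(Function('C')(6))) = Mul(Add(5, -26), Mul(-2, 6)) = Mul(-21, -12) = 252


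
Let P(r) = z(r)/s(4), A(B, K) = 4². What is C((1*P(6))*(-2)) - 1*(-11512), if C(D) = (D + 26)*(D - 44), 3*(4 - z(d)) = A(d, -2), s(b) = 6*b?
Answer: 839647/81 ≈ 10366.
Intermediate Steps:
A(B, K) = 16
z(d) = -4/3 (z(d) = 4 - ⅓*16 = 4 - 16/3 = -4/3)
P(r) = -1/18 (P(r) = -4/(3*(6*4)) = -4/3/24 = -4/3*1/24 = -1/18)
C(D) = (-44 + D)*(26 + D) (C(D) = (26 + D)*(-44 + D) = (-44 + D)*(26 + D))
C((1*P(6))*(-2)) - 1*(-11512) = (-1144 + ((1*(-1/18))*(-2))² - 18*1*(-1/18)*(-2)) - 1*(-11512) = (-1144 + (-1/18*(-2))² - (-1)*(-2)) + 11512 = (-1144 + (⅑)² - 18*⅑) + 11512 = (-1144 + 1/81 - 2) + 11512 = -92825/81 + 11512 = 839647/81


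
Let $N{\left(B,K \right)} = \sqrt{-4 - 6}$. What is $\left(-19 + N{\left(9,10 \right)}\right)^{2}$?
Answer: $\left(19 - i \sqrt{10}\right)^{2} \approx 351.0 - 120.17 i$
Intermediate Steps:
$N{\left(B,K \right)} = i \sqrt{10}$ ($N{\left(B,K \right)} = \sqrt{-10} = i \sqrt{10}$)
$\left(-19 + N{\left(9,10 \right)}\right)^{2} = \left(-19 + i \sqrt{10}\right)^{2}$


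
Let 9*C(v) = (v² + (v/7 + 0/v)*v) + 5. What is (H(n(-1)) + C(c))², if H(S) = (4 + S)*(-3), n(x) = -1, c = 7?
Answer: 400/81 ≈ 4.9383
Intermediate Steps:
H(S) = -12 - 3*S
C(v) = 5/9 + 8*v²/63 (C(v) = ((v² + (v/7 + 0/v)*v) + 5)/9 = ((v² + (v*(⅐) + 0)*v) + 5)/9 = ((v² + (v/7 + 0)*v) + 5)/9 = ((v² + (v/7)*v) + 5)/9 = ((v² + v²/7) + 5)/9 = (8*v²/7 + 5)/9 = (5 + 8*v²/7)/9 = 5/9 + 8*v²/63)
(H(n(-1)) + C(c))² = ((-12 - 3*(-1)) + (5/9 + (8/63)*7²))² = ((-12 + 3) + (5/9 + (8/63)*49))² = (-9 + (5/9 + 56/9))² = (-9 + 61/9)² = (-20/9)² = 400/81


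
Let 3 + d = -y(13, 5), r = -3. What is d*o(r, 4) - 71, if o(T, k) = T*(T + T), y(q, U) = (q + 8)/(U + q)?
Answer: -146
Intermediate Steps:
y(q, U) = (8 + q)/(U + q)
d = -25/6 (d = -3 - (8 + 13)/(5 + 13) = -3 - 21/18 = -3 - 1*7/6 = -3 - 7/6 = -25/6 ≈ -4.1667)
o(T, k) = 2*T² (o(T, k) = T*(2*T) = 2*T²)
d*o(r, 4) - 71 = -25*(-3)²/3 - 71 = -25*9/3 - 71 = -25/6*18 - 71 = -75 - 71 = -146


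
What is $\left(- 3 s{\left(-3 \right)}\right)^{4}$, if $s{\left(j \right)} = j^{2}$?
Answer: $531441$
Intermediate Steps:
$\left(- 3 s{\left(-3 \right)}\right)^{4} = \left(- 3 \left(-3\right)^{2}\right)^{4} = \left(\left(-3\right) 9\right)^{4} = \left(-27\right)^{4} = 531441$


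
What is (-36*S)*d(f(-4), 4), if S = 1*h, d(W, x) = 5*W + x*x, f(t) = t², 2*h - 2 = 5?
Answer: -12096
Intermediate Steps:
h = 7/2 (h = 1 + (½)*5 = 1 + 5/2 = 7/2 ≈ 3.5000)
d(W, x) = x² + 5*W (d(W, x) = 5*W + x² = x² + 5*W)
S = 7/2 (S = 1*(7/2) = 7/2 ≈ 3.5000)
(-36*S)*d(f(-4), 4) = (-36*7/2)*(4² + 5*(-4)²) = -126*(16 + 5*16) = -126*(16 + 80) = -126*96 = -12096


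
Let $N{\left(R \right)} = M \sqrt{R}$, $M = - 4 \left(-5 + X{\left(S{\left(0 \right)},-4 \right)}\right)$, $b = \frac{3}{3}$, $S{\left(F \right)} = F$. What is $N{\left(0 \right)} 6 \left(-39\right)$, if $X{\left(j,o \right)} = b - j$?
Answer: $0$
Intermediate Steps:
$b = 1$ ($b = 3 \cdot \frac{1}{3} = 1$)
$X{\left(j,o \right)} = 1 - j$
$M = 16$ ($M = - 4 \left(-5 + \left(1 - 0\right)\right) = - 4 \left(-5 + \left(1 + 0\right)\right) = - 4 \left(-5 + 1\right) = \left(-4\right) \left(-4\right) = 16$)
$N{\left(R \right)} = 16 \sqrt{R}$
$N{\left(0 \right)} 6 \left(-39\right) = 16 \sqrt{0} \cdot 6 \left(-39\right) = 16 \cdot 0 \cdot 6 \left(-39\right) = 0 \cdot 6 \left(-39\right) = 0 \left(-39\right) = 0$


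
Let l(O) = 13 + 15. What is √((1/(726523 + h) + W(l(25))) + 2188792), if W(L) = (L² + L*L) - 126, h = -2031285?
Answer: √3728662852356189934/1304762 ≈ 1479.9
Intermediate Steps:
l(O) = 28
W(L) = -126 + 2*L² (W(L) = (L² + L²) - 126 = 2*L² - 126 = -126 + 2*L²)
√((1/(726523 + h) + W(l(25))) + 2188792) = √((1/(726523 - 2031285) + (-126 + 2*28²)) + 2188792) = √((1/(-1304762) + (-126 + 2*784)) + 2188792) = √((-1/1304762 + (-126 + 1568)) + 2188792) = √((-1/1304762 + 1442) + 2188792) = √(1881466803/1304762 + 2188792) = √(2857734094307/1304762) = √3728662852356189934/1304762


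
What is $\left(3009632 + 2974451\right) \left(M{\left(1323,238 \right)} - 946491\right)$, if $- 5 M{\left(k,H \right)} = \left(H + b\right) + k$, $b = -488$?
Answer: $- \frac{28325824434824}{5} \approx -5.6652 \cdot 10^{12}$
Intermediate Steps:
$M{\left(k,H \right)} = \frac{488}{5} - \frac{H}{5} - \frac{k}{5}$ ($M{\left(k,H \right)} = - \frac{\left(H - 488\right) + k}{5} = - \frac{\left(-488 + H\right) + k}{5} = - \frac{-488 + H + k}{5} = \frac{488}{5} - \frac{H}{5} - \frac{k}{5}$)
$\left(3009632 + 2974451\right) \left(M{\left(1323,238 \right)} - 946491\right) = \left(3009632 + 2974451\right) \left(\left(\frac{488}{5} - \frac{238}{5} - \frac{1323}{5}\right) - 946491\right) = 5984083 \left(\left(\frac{488}{5} - \frac{238}{5} - \frac{1323}{5}\right) - 946491\right) = 5984083 \left(- \frac{1073}{5} - 946491\right) = 5984083 \left(- \frac{4733528}{5}\right) = - \frac{28325824434824}{5}$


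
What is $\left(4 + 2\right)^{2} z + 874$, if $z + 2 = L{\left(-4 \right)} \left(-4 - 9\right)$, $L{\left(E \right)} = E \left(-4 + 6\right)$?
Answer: $4546$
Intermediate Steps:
$L{\left(E \right)} = 2 E$ ($L{\left(E \right)} = E 2 = 2 E$)
$z = 102$ ($z = -2 + 2 \left(-4\right) \left(-4 - 9\right) = -2 - -104 = -2 + 104 = 102$)
$\left(4 + 2\right)^{2} z + 874 = \left(4 + 2\right)^{2} \cdot 102 + 874 = 6^{2} \cdot 102 + 874 = 36 \cdot 102 + 874 = 3672 + 874 = 4546$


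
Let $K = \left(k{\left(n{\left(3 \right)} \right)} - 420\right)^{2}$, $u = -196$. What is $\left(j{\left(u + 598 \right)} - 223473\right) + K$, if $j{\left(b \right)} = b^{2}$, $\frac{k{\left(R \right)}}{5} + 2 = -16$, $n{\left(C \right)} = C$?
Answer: $198231$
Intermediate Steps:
$k{\left(R \right)} = -90$ ($k{\left(R \right)} = -10 + 5 \left(-16\right) = -10 - 80 = -90$)
$K = 260100$ ($K = \left(-90 - 420\right)^{2} = \left(-510\right)^{2} = 260100$)
$\left(j{\left(u + 598 \right)} - 223473\right) + K = \left(\left(-196 + 598\right)^{2} - 223473\right) + 260100 = \left(402^{2} - 223473\right) + 260100 = \left(161604 - 223473\right) + 260100 = -61869 + 260100 = 198231$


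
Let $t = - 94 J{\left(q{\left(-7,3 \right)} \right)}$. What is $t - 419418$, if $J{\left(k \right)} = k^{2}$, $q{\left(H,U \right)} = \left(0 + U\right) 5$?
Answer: $-440568$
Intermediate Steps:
$q{\left(H,U \right)} = 5 U$ ($q{\left(H,U \right)} = U 5 = 5 U$)
$t = -21150$ ($t = - 94 \left(5 \cdot 3\right)^{2} = - 94 \cdot 15^{2} = \left(-94\right) 225 = -21150$)
$t - 419418 = -21150 - 419418 = -440568$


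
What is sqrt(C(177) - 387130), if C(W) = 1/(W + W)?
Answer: I*sqrt(48513582726)/354 ≈ 622.2*I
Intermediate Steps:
C(W) = 1/(2*W)
sqrt(C(177) - 387130) = sqrt((1/2)/177 - 387130) = sqrt((1/2)*(1/177) - 387130) = sqrt(1/354 - 387130) = sqrt(-137044019/354) = I*sqrt(48513582726)/354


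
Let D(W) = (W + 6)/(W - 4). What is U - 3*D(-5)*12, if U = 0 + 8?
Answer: 12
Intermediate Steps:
D(W) = (6 + W)/(-4 + W)
U = 8
U - 3*D(-5)*12 = 8 - 3*((6 - 5)/(-4 - 5))*12 = 8 - 3*(1/(-9))*12 = 8 - 3*(-1/9*1)*12 = 8 - 3*(-1/9)*12 = 8 - (-1)/3*12 = 8 - 1*(-1/3)*12 = 8 + (1/3)*12 = 8 + 4 = 12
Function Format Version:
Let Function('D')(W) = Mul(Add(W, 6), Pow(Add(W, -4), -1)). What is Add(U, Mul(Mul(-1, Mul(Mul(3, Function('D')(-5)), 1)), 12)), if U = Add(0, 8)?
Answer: 12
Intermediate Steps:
Function('D')(W) = Mul(Pow(Add(-4, W), -1), Add(6, W)) (Function('D')(W) = Mul(Add(6, W), Pow(Add(-4, W), -1)) = Mul(Pow(Add(-4, W), -1), Add(6, W)))
U = 8
Add(U, Mul(Mul(-1, Mul(Mul(3, Function('D')(-5)), 1)), 12)) = Add(8, Mul(Mul(-1, Mul(Mul(3, Mul(Pow(Add(-4, -5), -1), Add(6, -5))), 1)), 12)) = Add(8, Mul(Mul(-1, Mul(Mul(3, Mul(Pow(-9, -1), 1)), 1)), 12)) = Add(8, Mul(Mul(-1, Mul(Mul(3, Mul(Rational(-1, 9), 1)), 1)), 12)) = Add(8, Mul(Mul(-1, Mul(Mul(3, Rational(-1, 9)), 1)), 12)) = Add(8, Mul(Mul(-1, Mul(Rational(-1, 3), 1)), 12)) = Add(8, Mul(Mul(-1, Rational(-1, 3)), 12)) = Add(8, Mul(Rational(1, 3), 12)) = Add(8, 4) = 12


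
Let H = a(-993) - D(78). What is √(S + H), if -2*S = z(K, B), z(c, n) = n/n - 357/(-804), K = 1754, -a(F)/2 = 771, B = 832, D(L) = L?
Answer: 3*I*√12934082/268 ≈ 40.258*I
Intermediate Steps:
a(F) = -1542 (a(F) = -2*771 = -1542)
z(c, n) = 387/268 (z(c, n) = 1 - 357*(-1/804) = 1 + 119/268 = 387/268)
S = -387/536 (S = -½*387/268 = -387/536 ≈ -0.72202)
H = -1620 (H = -1542 - 1*78 = -1542 - 78 = -1620)
√(S + H) = √(-387/536 - 1620) = √(-868707/536) = 3*I*√12934082/268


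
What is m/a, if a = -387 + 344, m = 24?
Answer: -24/43 ≈ -0.55814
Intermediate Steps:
a = -43
m/a = 24/(-43) = 24*(-1/43) = -24/43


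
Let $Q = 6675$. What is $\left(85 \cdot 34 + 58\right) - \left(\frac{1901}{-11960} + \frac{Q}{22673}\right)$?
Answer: $\frac{799369716213}{271169080} \approx 2947.9$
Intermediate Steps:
$\left(85 \cdot 34 + 58\right) - \left(\frac{1901}{-11960} + \frac{Q}{22673}\right) = \left(85 \cdot 34 + 58\right) - \left(\frac{1901}{-11960} + \frac{6675}{22673}\right) = \left(2890 + 58\right) - \left(1901 \left(- \frac{1}{11960}\right) + 6675 \cdot \frac{1}{22673}\right) = 2948 - \left(- \frac{1901}{11960} + \frac{6675}{22673}\right) = 2948 - \frac{36731627}{271169080} = \frac{799369716213}{271169080}$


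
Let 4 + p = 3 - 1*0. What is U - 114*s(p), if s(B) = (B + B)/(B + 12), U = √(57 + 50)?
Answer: 228/11 + √107 ≈ 31.071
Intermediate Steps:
p = -1 (p = -4 + (3 - 1*0) = -4 + (3 + 0) = -4 + 3 = -1)
U = √107 ≈ 10.344
s(B) = 2*B/(12 + B) (s(B) = (2*B)/(12 + B) = 2*B/(12 + B))
U - 114*s(p) = √107 - 228*(-1)/(12 - 1) = √107 - 228*(-1)/11 = √107 - 114*(-2/11) = √107 + 228/11 = 228/11 + √107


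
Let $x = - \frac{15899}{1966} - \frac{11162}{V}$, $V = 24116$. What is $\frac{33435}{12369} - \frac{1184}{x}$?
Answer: $\frac{29495750022989}{208914871431} \approx 141.19$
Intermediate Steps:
$x = - \frac{50670597}{5926507}$ ($x = - \frac{15899}{1966} - \frac{11162}{24116} = \left(-15899\right) \frac{1}{1966} - \frac{5581}{12058} = - \frac{15899}{1966} - \frac{5581}{12058} = - \frac{50670597}{5926507} \approx -8.5498$)
$\frac{33435}{12369} - \frac{1184}{x} = \frac{33435}{12369} - \frac{1184}{- \frac{50670597}{5926507}} = 33435 \cdot \frac{1}{12369} - - \frac{7016984288}{50670597} = \frac{11145}{4123} + \frac{7016984288}{50670597} = \frac{29495750022989}{208914871431}$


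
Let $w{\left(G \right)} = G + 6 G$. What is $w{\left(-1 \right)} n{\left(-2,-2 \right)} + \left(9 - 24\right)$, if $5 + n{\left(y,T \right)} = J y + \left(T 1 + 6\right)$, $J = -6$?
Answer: $-92$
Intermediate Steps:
$w{\left(G \right)} = 7 G$
$n{\left(y,T \right)} = 1 + T - 6 y$ ($n{\left(y,T \right)} = -5 - \left(-6 + 6 y - T 1\right) = -5 - \left(-6 - T + 6 y\right) = -5 + \left(6 + T - 6 y\right) = 1 + T - 6 y$)
$w{\left(-1 \right)} n{\left(-2,-2 \right)} + \left(9 - 24\right) = 7 \left(-1\right) \left(1 - 2 - -12\right) + \left(9 - 24\right) = - 7 \left(1 - 2 + 12\right) - 15 = \left(-7\right) 11 - 15 = -77 - 15 = -92$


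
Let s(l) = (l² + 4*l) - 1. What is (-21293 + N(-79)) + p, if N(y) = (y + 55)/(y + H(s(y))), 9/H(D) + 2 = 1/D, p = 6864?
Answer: -4757766971/329743 ≈ -14429.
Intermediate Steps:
s(l) = -1 + l² + 4*l
H(D) = 9/(-2 + 1/D)
N(y) = (55 + y)/(y - 9*(-1 + y² + 4*y)/(-3 + 2*y² + 8*y)) (N(y) = (y + 55)/(y - 9*(-1 + y² + 4*y)/(-1 + 2*(-1 + y² + 4*y))) = (55 + y)/(y - 9*(-1 + y² + 4*y)/(-1 + (-2 + 2*y² + 8*y))) = (55 + y)/(y - 9*(-1 + y² + 4*y)/(-3 + 2*y² + 8*y)))
(-21293 + N(-79)) + p = (-21293 + (-165 + 2*(-79)³ + 118*(-79)² + 437*(-79))/(9 - 1*(-79)² - 39*(-79) + 2*(-79)³)) + 6864 = (-21293 + (-165 + 2*(-493039) + 118*6241 - 34523)/(9 - 1*6241 + 3081 + 2*(-493039))) + 6864 = (-21293 + (-165 - 986078 + 736438 - 34523)/(9 - 6241 + 3081 - 986078)) + 6864 = (-21293 - 284328/(-989229)) + 6864 = (-21293 - 1/989229*(-284328)) + 6864 = (-21293 + 94776/329743) + 6864 = -7021122923/329743 + 6864 = -4757766971/329743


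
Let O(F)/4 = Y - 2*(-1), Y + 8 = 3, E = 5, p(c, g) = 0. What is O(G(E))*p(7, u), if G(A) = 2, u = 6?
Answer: 0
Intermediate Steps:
Y = -5 (Y = -8 + 3 = -5)
O(F) = -12 (O(F) = 4*(-5 - 2*(-1)) = 4*(-5 + 2) = 4*(-3) = -12)
O(G(E))*p(7, u) = -12*0 = 0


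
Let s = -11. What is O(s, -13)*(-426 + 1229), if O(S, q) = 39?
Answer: 31317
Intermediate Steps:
O(s, -13)*(-426 + 1229) = 39*(-426 + 1229) = 39*803 = 31317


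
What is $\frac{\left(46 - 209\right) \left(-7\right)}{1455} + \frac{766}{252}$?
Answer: $\frac{233677}{61110} \approx 3.8239$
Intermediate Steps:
$\frac{\left(46 - 209\right) \left(-7\right)}{1455} + \frac{766}{252} = \left(46 - 209\right) \left(-7\right) \frac{1}{1455} + 766 \cdot \frac{1}{252} = \left(-163\right) \left(-7\right) \frac{1}{1455} + \frac{383}{126} = 1141 \cdot \frac{1}{1455} + \frac{383}{126} = \frac{1141}{1455} + \frac{383}{126} = \frac{233677}{61110}$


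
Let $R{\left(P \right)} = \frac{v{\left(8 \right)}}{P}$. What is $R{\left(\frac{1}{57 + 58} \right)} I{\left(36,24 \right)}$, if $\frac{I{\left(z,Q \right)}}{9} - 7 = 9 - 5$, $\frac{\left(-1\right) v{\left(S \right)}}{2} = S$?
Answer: $-182160$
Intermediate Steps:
$v{\left(S \right)} = - 2 S$
$R{\left(P \right)} = - \frac{16}{P}$ ($R{\left(P \right)} = \frac{\left(-2\right) 8}{P} = - \frac{16}{P}$)
$I{\left(z,Q \right)} = 99$ ($I{\left(z,Q \right)} = 63 + 9 \left(9 - 5\right) = 63 + 9 \cdot 4 = 63 + 36 = 99$)
$R{\left(\frac{1}{57 + 58} \right)} I{\left(36,24 \right)} = - \frac{16}{\frac{1}{57 + 58}} \cdot 99 = - \frac{16}{\frac{1}{115}} \cdot 99 = - 16 \frac{1}{\frac{1}{115}} \cdot 99 = \left(-16\right) 115 \cdot 99 = \left(-1840\right) 99 = -182160$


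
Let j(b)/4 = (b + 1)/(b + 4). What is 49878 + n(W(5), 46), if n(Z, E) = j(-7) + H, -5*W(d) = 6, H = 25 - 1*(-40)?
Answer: 49951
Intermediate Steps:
j(b) = 4*(1 + b)/(4 + b) (j(b) = 4*((b + 1)/(b + 4)) = 4*((1 + b)/(4 + b)) = 4*(1 + b)/(4 + b))
H = 65 (H = 25 + 40 = 65)
W(d) = -6/5 (W(d) = -1/5*6 = -6/5)
n(Z, E) = 73 (n(Z, E) = 4*(1 - 7)/(4 - 7) + 65 = 4*(-6)/(-3) + 65 = 4*(-1/3)*(-6) + 65 = 8 + 65 = 73)
49878 + n(W(5), 46) = 49878 + 73 = 49951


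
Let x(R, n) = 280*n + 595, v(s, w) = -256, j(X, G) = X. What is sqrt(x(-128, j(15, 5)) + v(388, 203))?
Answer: sqrt(4539) ≈ 67.372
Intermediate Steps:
x(R, n) = 595 + 280*n
sqrt(x(-128, j(15, 5)) + v(388, 203)) = sqrt((595 + 280*15) - 256) = sqrt((595 + 4200) - 256) = sqrt(4795 - 256) = sqrt(4539)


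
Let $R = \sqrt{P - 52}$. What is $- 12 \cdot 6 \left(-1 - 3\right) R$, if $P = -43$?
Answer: $288 i \sqrt{95} \approx 2807.1 i$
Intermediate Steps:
$R = i \sqrt{95}$ ($R = \sqrt{-43 - 52} = \sqrt{-95} = i \sqrt{95} \approx 9.7468 i$)
$- 12 \cdot 6 \left(-1 - 3\right) R = - 12 \cdot 6 \left(-1 - 3\right) i \sqrt{95} = - 12 \cdot 6 \left(-4\right) i \sqrt{95} = \left(-12\right) \left(-24\right) i \sqrt{95} = 288 i \sqrt{95}$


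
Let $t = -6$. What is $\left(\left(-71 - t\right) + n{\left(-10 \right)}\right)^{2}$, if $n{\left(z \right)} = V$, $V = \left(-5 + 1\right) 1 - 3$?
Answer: $5184$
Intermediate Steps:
$V = -7$ ($V = \left(-4\right) 1 - 3 = -4 - 3 = -7$)
$n{\left(z \right)} = -7$
$\left(\left(-71 - t\right) + n{\left(-10 \right)}\right)^{2} = \left(\left(-71 - -6\right) - 7\right)^{2} = \left(\left(-71 + 6\right) - 7\right)^{2} = \left(-65 - 7\right)^{2} = \left(-72\right)^{2} = 5184$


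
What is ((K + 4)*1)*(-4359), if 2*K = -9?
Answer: 4359/2 ≈ 2179.5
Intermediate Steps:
K = -9/2 (K = (1/2)*(-9) = -9/2 ≈ -4.5000)
((K + 4)*1)*(-4359) = ((-9/2 + 4)*1)*(-4359) = -1/2*1*(-4359) = -1/2*(-4359) = 4359/2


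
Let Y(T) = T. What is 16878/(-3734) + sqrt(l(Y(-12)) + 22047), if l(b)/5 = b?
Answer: -8439/1867 + 3*sqrt(2443) ≈ 143.76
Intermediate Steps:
l(b) = 5*b
16878/(-3734) + sqrt(l(Y(-12)) + 22047) = 16878/(-3734) + sqrt(5*(-12) + 22047) = 16878*(-1/3734) + sqrt(-60 + 22047) = -8439/1867 + sqrt(21987) = -8439/1867 + 3*sqrt(2443)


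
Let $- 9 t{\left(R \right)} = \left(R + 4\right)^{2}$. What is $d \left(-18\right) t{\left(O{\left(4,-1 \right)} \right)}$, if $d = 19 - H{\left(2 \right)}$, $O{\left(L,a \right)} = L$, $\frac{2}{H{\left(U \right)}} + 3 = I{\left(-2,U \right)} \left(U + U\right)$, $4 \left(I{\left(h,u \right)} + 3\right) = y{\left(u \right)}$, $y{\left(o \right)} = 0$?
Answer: $\frac{36736}{15} \approx 2449.1$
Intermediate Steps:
$I{\left(h,u \right)} = -3$ ($I{\left(h,u \right)} = -3 + \frac{1}{4} \cdot 0 = -3 + 0 = -3$)
$H{\left(U \right)} = \frac{2}{-3 - 6 U}$ ($H{\left(U \right)} = \frac{2}{-3 - 3 \left(U + U\right)} = \frac{2}{-3 - 3 \cdot 2 U} = \frac{2}{-3 - 6 U}$)
$d = \frac{287}{15}$ ($d = 19 - - \frac{2}{3 + 6 \cdot 2} = 19 - - \frac{2}{3 + 12} = 19 - - \frac{2}{15} = 19 + \frac{2}{15} = \frac{287}{15} \approx 19.133$)
$t{\left(R \right)} = - \frac{\left(4 + R\right)^{2}}{9}$ ($t{\left(R \right)} = - \frac{\left(R + 4\right)^{2}}{9} = - \frac{\left(4 + R\right)^{2}}{9}$)
$d \left(-18\right) t{\left(O{\left(4,-1 \right)} \right)} = \frac{287}{15} \left(-18\right) \left(- \frac{\left(4 + 4\right)^{2}}{9}\right) = - \frac{1722 \left(- \frac{8^{2}}{9}\right)}{5} = - \frac{1722 \left(\left(- \frac{1}{9}\right) 64\right)}{5} = \left(- \frac{1722}{5}\right) \left(- \frac{64}{9}\right) = \frac{36736}{15}$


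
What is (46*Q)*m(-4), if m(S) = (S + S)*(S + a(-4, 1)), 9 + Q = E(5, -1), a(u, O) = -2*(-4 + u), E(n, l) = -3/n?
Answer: 211968/5 ≈ 42394.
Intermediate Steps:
a(u, O) = 8 - 2*u
Q = -48/5 (Q = -9 - 3/5 = -9 - 3*⅕ = -9 - ⅗ = -48/5 ≈ -9.6000)
m(S) = 2*S*(16 + S) (m(S) = (S + S)*(S + (8 - 2*(-4))) = (2*S)*(S + (8 + 8)) = (2*S)*(S + 16) = (2*S)*(16 + S) = 2*S*(16 + S))
(46*Q)*m(-4) = (46*(-48/5))*(2*(-4)*(16 - 4)) = -4416*(-4)*12/5 = -2208/5*(-96) = 211968/5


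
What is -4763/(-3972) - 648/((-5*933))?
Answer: 8264417/6176460 ≈ 1.3381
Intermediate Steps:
-4763/(-3972) - 648/((-5*933)) = -4763*(-1/3972) - 648/(-4665) = 4763/3972 - 648*(-1/4665) = 4763/3972 + 216/1555 = 8264417/6176460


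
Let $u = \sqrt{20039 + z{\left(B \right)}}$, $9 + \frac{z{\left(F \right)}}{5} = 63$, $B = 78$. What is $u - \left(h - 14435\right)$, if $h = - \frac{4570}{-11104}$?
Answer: $\frac{80140835}{5552} + \sqrt{20309} \approx 14577.0$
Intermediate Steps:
$h = \frac{2285}{5552}$ ($h = \left(-4570\right) \left(- \frac{1}{11104}\right) = \frac{2285}{5552} \approx 0.41156$)
$z{\left(F \right)} = 270$ ($z{\left(F \right)} = -45 + 5 \cdot 63 = -45 + 315 = 270$)
$u = \sqrt{20309}$ ($u = \sqrt{20039 + 270} = \sqrt{20309} \approx 142.51$)
$u - \left(h - 14435\right) = \sqrt{20309} - \left(\frac{2285}{5552} - 14435\right) = \sqrt{20309} - - \frac{80140835}{5552} = \sqrt{20309} + \frac{80140835}{5552} = \frac{80140835}{5552} + \sqrt{20309}$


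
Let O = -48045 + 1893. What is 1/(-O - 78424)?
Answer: -1/32272 ≈ -3.0987e-5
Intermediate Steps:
O = -46152
1/(-O - 78424) = 1/(-1*(-46152) - 78424) = 1/(46152 - 78424) = 1/(-32272) = -1/32272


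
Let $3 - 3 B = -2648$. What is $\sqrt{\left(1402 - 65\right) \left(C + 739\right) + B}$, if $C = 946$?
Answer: $\frac{\sqrt{20283558}}{3} \approx 1501.2$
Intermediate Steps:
$B = \frac{2651}{3}$ ($B = 1 - - \frac{2648}{3} = 1 + \frac{2648}{3} = \frac{2651}{3} \approx 883.67$)
$\sqrt{\left(1402 - 65\right) \left(C + 739\right) + B} = \sqrt{\left(1402 - 65\right) \left(946 + 739\right) + \frac{2651}{3}} = \sqrt{1337 \cdot 1685 + \frac{2651}{3}} = \sqrt{2252845 + \frac{2651}{3}} = \sqrt{\frac{6761186}{3}} = \frac{\sqrt{20283558}}{3}$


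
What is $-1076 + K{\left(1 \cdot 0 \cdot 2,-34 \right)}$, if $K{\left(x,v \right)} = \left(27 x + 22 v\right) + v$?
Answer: $-1858$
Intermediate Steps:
$K{\left(x,v \right)} = 23 v + 27 x$ ($K{\left(x,v \right)} = \left(22 v + 27 x\right) + v = 23 v + 27 x$)
$-1076 + K{\left(1 \cdot 0 \cdot 2,-34 \right)} = -1076 + \left(23 \left(-34\right) + 27 \cdot 1 \cdot 0 \cdot 2\right) = -1076 - \left(782 - 27 \cdot 0 \cdot 2\right) = -1076 + \left(-782 + 27 \cdot 0\right) = -1076 + \left(-782 + 0\right) = -1076 - 782 = -1858$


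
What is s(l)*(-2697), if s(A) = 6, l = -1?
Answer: -16182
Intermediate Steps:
s(l)*(-2697) = 6*(-2697) = -16182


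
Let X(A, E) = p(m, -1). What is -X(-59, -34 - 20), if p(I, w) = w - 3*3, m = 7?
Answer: 10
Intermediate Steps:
p(I, w) = -9 + w (p(I, w) = w - 9 = -9 + w)
X(A, E) = -10 (X(A, E) = -9 - 1 = -10)
-X(-59, -34 - 20) = -1*(-10) = 10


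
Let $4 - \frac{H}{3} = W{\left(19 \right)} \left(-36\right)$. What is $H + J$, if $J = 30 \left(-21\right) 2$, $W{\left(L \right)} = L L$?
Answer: $37740$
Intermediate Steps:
$W{\left(L \right)} = L^{2}$
$J = -1260$ ($J = \left(-630\right) 2 = -1260$)
$H = 39000$ ($H = 12 - 3 \cdot 19^{2} \left(-36\right) = 12 - 3 \cdot 361 \left(-36\right) = 12 - -38988 = 12 + 38988 = 39000$)
$H + J = 39000 - 1260 = 37740$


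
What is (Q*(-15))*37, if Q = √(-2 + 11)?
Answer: -1665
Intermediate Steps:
Q = 3 (Q = √9 = 3)
(Q*(-15))*37 = (3*(-15))*37 = -45*37 = -1665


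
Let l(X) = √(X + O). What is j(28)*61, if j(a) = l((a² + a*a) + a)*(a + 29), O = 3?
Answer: 3477*√1599 ≈ 1.3904e+5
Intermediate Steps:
l(X) = √(3 + X) (l(X) = √(X + 3) = √(3 + X))
j(a) = √(3 + a + 2*a²)*(29 + a) (j(a) = √(3 + ((a² + a*a) + a))*(a + 29) = √(3 + ((a² + a²) + a))*(29 + a) = √(3 + (2*a² + a))*(29 + a) = √(3 + (a + 2*a²))*(29 + a) = √(3 + a + 2*a²)*(29 + a))
j(28)*61 = (√(3 + 28*(1 + 2*28))*(29 + 28))*61 = (√(3 + 28*(1 + 56))*57)*61 = (√(3 + 28*57)*57)*61 = (√(3 + 1596)*57)*61 = (√1599*57)*61 = (57*√1599)*61 = 3477*√1599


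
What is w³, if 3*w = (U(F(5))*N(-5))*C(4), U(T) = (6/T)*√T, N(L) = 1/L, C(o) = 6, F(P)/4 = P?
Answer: -216*√5/3125 ≈ -0.15456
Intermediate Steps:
F(P) = 4*P
U(T) = 6/√T
w = -6*√5/25 (w = (((6/√(4*5))/(-5))*6)/3 = (((6/√20)*(-⅕))*6)/3 = (((6*(√5/10))*(-⅕))*6)/3 = (((3*√5/5)*(-⅕))*6)/3 = (-3*√5/25*6)/3 = (-18*√5/25)/3 = -6*√5/25 ≈ -0.53666)
w³ = (-6*√5/25)³ = -216*√5/3125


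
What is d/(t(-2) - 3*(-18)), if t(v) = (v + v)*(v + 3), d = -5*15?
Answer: -3/2 ≈ -1.5000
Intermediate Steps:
d = -75
t(v) = 2*v*(3 + v) (t(v) = (2*v)*(3 + v) = 2*v*(3 + v))
d/(t(-2) - 3*(-18)) = -75/(2*(-2)*(3 - 2) - 3*(-18)) = -75/(2*(-2)*1 + 54) = -75/(-4 + 54) = -75/50 = (1/50)*(-75) = -3/2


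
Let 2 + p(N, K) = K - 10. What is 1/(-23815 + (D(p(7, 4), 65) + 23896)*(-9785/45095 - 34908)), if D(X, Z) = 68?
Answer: -9019/7544973663961 ≈ -1.1954e-9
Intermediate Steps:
p(N, K) = -12 + K (p(N, K) = -2 + (K - 10) = -2 + (-10 + K) = -12 + K)
1/(-23815 + (D(p(7, 4), 65) + 23896)*(-9785/45095 - 34908)) = 1/(-23815 + (68 + 23896)*(-9785/45095 - 34908)) = 1/(-23815 + 23964*(-9785*1/45095 - 34908)) = 1/(-23815 + 23964*(-1957/9019 - 34908)) = 1/(-23815 + 23964*(-314837209/9019)) = 1/(-23815 - 7544758876476/9019) = 1/(-7544973663961/9019) = -9019/7544973663961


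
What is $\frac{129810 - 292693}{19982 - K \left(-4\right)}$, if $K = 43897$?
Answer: $- \frac{162883}{195570} \approx -0.83286$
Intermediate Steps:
$\frac{129810 - 292693}{19982 - K \left(-4\right)} = \frac{129810 - 292693}{19982 - 43897 \left(-4\right)} = - \frac{162883}{19982 - -175588} = - \frac{162883}{19982 + 175588} = - \frac{162883}{195570}$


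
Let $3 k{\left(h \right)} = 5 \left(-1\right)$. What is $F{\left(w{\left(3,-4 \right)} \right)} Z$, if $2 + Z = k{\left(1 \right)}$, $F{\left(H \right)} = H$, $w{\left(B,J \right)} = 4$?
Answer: $- \frac{44}{3} \approx -14.667$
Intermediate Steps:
$k{\left(h \right)} = - \frac{5}{3}$ ($k{\left(h \right)} = \frac{5 \left(-1\right)}{3} = \frac{1}{3} \left(-5\right) = - \frac{5}{3}$)
$Z = - \frac{11}{3}$ ($Z = -2 - \frac{5}{3} = - \frac{11}{3} \approx -3.6667$)
$F{\left(w{\left(3,-4 \right)} \right)} Z = 4 \left(- \frac{11}{3}\right) = - \frac{44}{3}$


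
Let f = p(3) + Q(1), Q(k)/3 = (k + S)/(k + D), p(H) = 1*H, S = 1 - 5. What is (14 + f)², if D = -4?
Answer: 400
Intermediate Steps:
S = -4
p(H) = H
Q(k) = 3 (Q(k) = 3*((k - 4)/(k - 4)) = 3*((-4 + k)/(-4 + k)) = 3*1 = 3)
f = 6 (f = 3 + 3 = 6)
(14 + f)² = (14 + 6)² = 20² = 400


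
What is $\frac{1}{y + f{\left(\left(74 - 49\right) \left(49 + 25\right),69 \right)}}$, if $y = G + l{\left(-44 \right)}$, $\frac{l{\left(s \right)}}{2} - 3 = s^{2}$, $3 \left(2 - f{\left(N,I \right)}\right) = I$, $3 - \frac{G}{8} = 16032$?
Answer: $- \frac{1}{124375} \approx -8.0402 \cdot 10^{-6}$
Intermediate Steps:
$G = -128232$ ($G = 24 - 128256 = -128232$)
$f{\left(N,I \right)} = 2 - \frac{I}{3}$
$l{\left(s \right)} = 6 + 2 s^{2}$
$y = -124354$ ($y = -128232 + \left(6 + 2 \left(-44\right)^{2}\right) = -128232 + \left(6 + 2 \cdot 1936\right) = -128232 + \left(6 + 3872\right) = -128232 + 3878 = -124354$)
$\frac{1}{y + f{\left(\left(74 - 49\right) \left(49 + 25\right),69 \right)}} = \frac{1}{-124354 + \left(2 - 23\right)} = \frac{1}{-124354 - 21} = \frac{1}{-124375} = - \frac{1}{124375}$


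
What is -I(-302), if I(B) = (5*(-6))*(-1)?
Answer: -30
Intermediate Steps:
I(B) = 30 (I(B) = -30*(-1) = 30)
-I(-302) = -1*30 = -30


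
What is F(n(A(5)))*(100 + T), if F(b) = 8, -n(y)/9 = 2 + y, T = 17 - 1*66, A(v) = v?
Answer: 408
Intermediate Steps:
T = -49 (T = 17 - 66 = -49)
n(y) = -18 - 9*y (n(y) = -9*(2 + y) = -18 - 9*y)
F(n(A(5)))*(100 + T) = 8*(100 - 49) = 8*51 = 408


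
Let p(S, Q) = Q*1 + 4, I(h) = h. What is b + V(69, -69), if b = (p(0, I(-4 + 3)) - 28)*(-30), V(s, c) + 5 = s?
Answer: 814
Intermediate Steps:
V(s, c) = -5 + s
p(S, Q) = 4 + Q (p(S, Q) = Q + 4 = 4 + Q)
b = 750 (b = ((4 + (-4 + 3)) - 28)*(-30) = ((4 - 1) - 28)*(-30) = (3 - 28)*(-30) = -25*(-30) = 750)
b + V(69, -69) = 750 + (-5 + 69) = 750 + 64 = 814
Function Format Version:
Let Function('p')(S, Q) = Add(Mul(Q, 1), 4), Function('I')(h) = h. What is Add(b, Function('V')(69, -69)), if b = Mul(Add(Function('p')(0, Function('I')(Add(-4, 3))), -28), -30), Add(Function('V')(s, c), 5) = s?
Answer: 814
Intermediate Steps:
Function('V')(s, c) = Add(-5, s)
Function('p')(S, Q) = Add(4, Q) (Function('p')(S, Q) = Add(Q, 4) = Add(4, Q))
b = 750 (b = Mul(Add(Add(4, Add(-4, 3)), -28), -30) = Mul(Add(Add(4, -1), -28), -30) = Mul(Add(3, -28), -30) = Mul(-25, -30) = 750)
Add(b, Function('V')(69, -69)) = Add(750, Add(-5, 69)) = Add(750, 64) = 814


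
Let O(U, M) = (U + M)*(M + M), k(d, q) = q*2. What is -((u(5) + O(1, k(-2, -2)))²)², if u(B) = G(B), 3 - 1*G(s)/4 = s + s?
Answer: -256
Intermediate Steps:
k(d, q) = 2*q
G(s) = 12 - 8*s (G(s) = 12 - 4*(s + s) = 12 - 8*s)
u(B) = 12 - 8*B
O(U, M) = 2*M*(M + U) (O(U, M) = (M + U)*(2*M) = 2*M*(M + U))
-((u(5) + O(1, k(-2, -2)))²)² = -(((12 - 8*5) + 2*(2*(-2))*(2*(-2) + 1))²)² = -(((12 - 40) + 2*(-4)*(-4 + 1))²)² = -((-28 + 2*(-4)*(-3))²)² = -((-28 + 24)²)² = -((-4)²)² = -1*16² = -1*256 = -256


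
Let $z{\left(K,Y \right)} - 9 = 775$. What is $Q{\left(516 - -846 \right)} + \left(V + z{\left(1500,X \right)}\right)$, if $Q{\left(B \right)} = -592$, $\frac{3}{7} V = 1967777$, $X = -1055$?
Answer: $\frac{13775015}{3} \approx 4.5917 \cdot 10^{6}$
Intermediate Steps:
$z{\left(K,Y \right)} = 784$ ($z{\left(K,Y \right)} = 9 + 775 = 784$)
$V = \frac{13774439}{3}$ ($V = \frac{7}{3} \cdot 1967777 = \frac{13774439}{3} \approx 4.5915 \cdot 10^{6}$)
$Q{\left(516 - -846 \right)} + \left(V + z{\left(1500,X \right)}\right) = -592 + \left(\frac{13774439}{3} + 784\right) = -592 + \frac{13776791}{3} = \frac{13775015}{3}$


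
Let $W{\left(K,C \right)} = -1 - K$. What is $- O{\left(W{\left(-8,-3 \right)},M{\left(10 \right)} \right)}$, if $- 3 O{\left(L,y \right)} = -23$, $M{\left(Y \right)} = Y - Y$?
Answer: $- \frac{23}{3} \approx -7.6667$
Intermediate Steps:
$M{\left(Y \right)} = 0$
$O{\left(L,y \right)} = \frac{23}{3}$ ($O{\left(L,y \right)} = \left(- \frac{1}{3}\right) \left(-23\right) = \frac{23}{3}$)
$- O{\left(W{\left(-8,-3 \right)},M{\left(10 \right)} \right)} = \left(-1\right) \frac{23}{3} = - \frac{23}{3}$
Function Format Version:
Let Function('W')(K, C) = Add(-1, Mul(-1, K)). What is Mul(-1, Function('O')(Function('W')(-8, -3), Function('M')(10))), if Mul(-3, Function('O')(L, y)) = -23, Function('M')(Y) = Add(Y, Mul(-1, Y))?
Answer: Rational(-23, 3) ≈ -7.6667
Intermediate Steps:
Function('M')(Y) = 0
Function('O')(L, y) = Rational(23, 3) (Function('O')(L, y) = Mul(Rational(-1, 3), -23) = Rational(23, 3))
Mul(-1, Function('O')(Function('W')(-8, -3), Function('M')(10))) = Mul(-1, Rational(23, 3)) = Rational(-23, 3)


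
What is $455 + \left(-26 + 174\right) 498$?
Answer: $74159$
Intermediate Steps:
$455 + \left(-26 + 174\right) 498 = 455 + 148 \cdot 498 = 455 + 73704 = 74159$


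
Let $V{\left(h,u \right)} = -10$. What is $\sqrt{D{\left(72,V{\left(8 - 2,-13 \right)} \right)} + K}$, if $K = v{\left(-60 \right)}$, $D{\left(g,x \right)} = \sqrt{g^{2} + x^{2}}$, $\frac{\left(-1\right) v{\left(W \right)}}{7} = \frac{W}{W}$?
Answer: $\sqrt{-7 + 2 \sqrt{1321}} \approx 8.105$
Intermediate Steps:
$v{\left(W \right)} = -7$ ($v{\left(W \right)} = - 7 \frac{W}{W} = \left(-7\right) 1 = -7$)
$K = -7$
$\sqrt{D{\left(72,V{\left(8 - 2,-13 \right)} \right)} + K} = \sqrt{\sqrt{72^{2} + \left(-10\right)^{2}} - 7} = \sqrt{\sqrt{5184 + 100} - 7} = \sqrt{\sqrt{5284} - 7} = \sqrt{2 \sqrt{1321} - 7} = \sqrt{-7 + 2 \sqrt{1321}}$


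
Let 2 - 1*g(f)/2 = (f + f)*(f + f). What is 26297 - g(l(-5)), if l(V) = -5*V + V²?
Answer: 46293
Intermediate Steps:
l(V) = V² - 5*V
g(f) = 4 - 8*f² (g(f) = 4 - 2*(f + f)*(f + f) = 4 - 2*2*f*2*f = 4 - 8*f²)
26297 - g(l(-5)) = 26297 - (4 - 8*25*(-5 - 5)²) = 26297 - (4 - 8*(-5*(-10))²) = 26297 - (4 - 8*50²) = 26297 - (4 - 8*2500) = 26297 - (4 - 20000) = 26297 - 1*(-19996) = 26297 + 19996 = 46293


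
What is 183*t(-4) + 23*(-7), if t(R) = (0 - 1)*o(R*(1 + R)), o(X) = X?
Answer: -2357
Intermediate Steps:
t(R) = -R*(1 + R) (t(R) = (0 - 1)*(R*(1 + R)) = -R*(1 + R))
183*t(-4) + 23*(-7) = 183*(-1*(-4)*(1 - 4)) + 23*(-7) = 183*(-1*(-4)*(-3)) - 161 = 183*(-12) - 161 = -2196 - 161 = -2357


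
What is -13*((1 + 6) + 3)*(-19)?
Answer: 2470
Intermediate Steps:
-13*((1 + 6) + 3)*(-19) = -13*(7 + 3)*(-19) = -13*10*(-19) = -130*(-19) = 2470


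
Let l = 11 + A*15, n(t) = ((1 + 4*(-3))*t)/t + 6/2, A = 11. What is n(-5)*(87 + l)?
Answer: -2104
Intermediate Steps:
n(t) = -8 (n(t) = ((1 - 12)*t)/t + 6*(½) = (-11*t)/t + 3 = -11 + 3 = -8)
l = 176 (l = 11 + 11*15 = 11 + 165 = 176)
n(-5)*(87 + l) = -8*(87 + 176) = -8*263 = -2104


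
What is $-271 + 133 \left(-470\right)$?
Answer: $-62781$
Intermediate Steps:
$-271 + 133 \left(-470\right) = -271 - 62510 = -62781$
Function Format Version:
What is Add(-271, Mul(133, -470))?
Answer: -62781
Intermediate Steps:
Add(-271, Mul(133, -470)) = Add(-271, -62510) = -62781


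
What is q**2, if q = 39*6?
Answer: 54756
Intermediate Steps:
q = 234
q**2 = 234**2 = 54756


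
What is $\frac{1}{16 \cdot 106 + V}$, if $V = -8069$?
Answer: $- \frac{1}{6373} \approx -0.00015691$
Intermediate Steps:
$\frac{1}{16 \cdot 106 + V} = \frac{1}{16 \cdot 106 - 8069} = \frac{1}{1696 - 8069} = \frac{1}{-6373} = - \frac{1}{6373}$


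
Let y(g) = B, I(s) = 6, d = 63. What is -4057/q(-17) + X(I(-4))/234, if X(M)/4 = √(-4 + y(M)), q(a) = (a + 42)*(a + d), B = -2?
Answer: -4057/1150 + 2*I*√6/117 ≈ -3.5278 + 0.041872*I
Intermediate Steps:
y(g) = -2
q(a) = (42 + a)*(63 + a) (q(a) = (a + 42)*(a + 63) = (42 + a)*(63 + a))
X(M) = 4*I*√6 (X(M) = 4*√(-4 - 2) = 4*√(-6) = 4*(I*√6) = 4*I*√6)
-4057/q(-17) + X(I(-4))/234 = -4057/(2646 + (-17)² + 105*(-17)) + (4*I*√6)/234 = -4057/(2646 + 289 - 1785) + (4*I*√6)*(1/234) = -4057/1150 + 2*I*√6/117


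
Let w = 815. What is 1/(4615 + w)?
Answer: 1/5430 ≈ 0.00018416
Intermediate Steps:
1/(4615 + w) = 1/(4615 + 815) = 1/5430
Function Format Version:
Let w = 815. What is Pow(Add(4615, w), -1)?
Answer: Rational(1, 5430) ≈ 0.00018416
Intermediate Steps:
Pow(Add(4615, w), -1) = Pow(Add(4615, 815), -1) = Pow(5430, -1) = Rational(1, 5430)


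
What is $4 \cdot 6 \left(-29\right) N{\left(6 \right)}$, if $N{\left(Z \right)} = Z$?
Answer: $-4176$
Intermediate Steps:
$4 \cdot 6 \left(-29\right) N{\left(6 \right)} = 4 \cdot 6 \left(-29\right) 6 = 24 \left(-29\right) 6 = \left(-696\right) 6 = -4176$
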